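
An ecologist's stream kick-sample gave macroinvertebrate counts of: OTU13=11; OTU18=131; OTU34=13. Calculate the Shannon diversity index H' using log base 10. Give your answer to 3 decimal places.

Total N = 11+131+13 = 155, so the proportions are 0.07097, 0.84516, 0.08387 (working shown to 5 dp, full precision carried).
Each pᵢ log₁₀ pᵢ term: 0.07097×(-1.14894)=-0.08154, 0.84516×(-0.07306)=-0.06175, 0.08387×(-1.07639)=-0.09028.
Sum = -0.23356, so H' = 0.234.

0.234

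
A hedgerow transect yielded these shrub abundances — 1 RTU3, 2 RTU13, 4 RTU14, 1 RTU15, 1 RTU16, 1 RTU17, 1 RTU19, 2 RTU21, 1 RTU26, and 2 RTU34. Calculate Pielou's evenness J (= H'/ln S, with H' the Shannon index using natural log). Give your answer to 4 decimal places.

Total N = 1+2+4+1+1+1+1+2+1+2 = 16, so the proportions are 0.0625, 0.125, 0.25, 0.0625, 0.0625, 0.0625, 0.0625, 0.125, 0.0625, 0.125 (working shown to 6 dp, full precision carried).
H' = −Σ pᵢ ln pᵢ = −((-0.173287) + (-0.259930) + (-0.346574) + (-0.173287) + (-0.173287) + (-0.173287) + (-0.173287) + (-0.259930) + (-0.173287) + (-0.259930)) = 2.166085.
With S = 10 species, ln S = 2.302585, so J = 2.166085/2.302585 = 0.940719, i.e. 0.9407 to 4 decimal places.

0.9407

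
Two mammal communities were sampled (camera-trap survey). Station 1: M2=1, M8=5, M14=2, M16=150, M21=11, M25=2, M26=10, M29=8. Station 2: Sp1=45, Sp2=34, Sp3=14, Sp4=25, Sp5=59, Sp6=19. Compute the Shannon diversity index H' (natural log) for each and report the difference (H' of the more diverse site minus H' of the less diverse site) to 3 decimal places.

Station 1: N=189, proportions 0.005291, 0.026455, 0.010582, 0.793651, 0.058201, 0.010582, 0.05291, 0.042328, giving H' = 0.858396 (working shown to 6 dp, full precision carried).
Station 2: N=196, proportions 0.229592, 0.173469, 0.071429, 0.127551, 0.30102, 0.096939, giving H' = 1.680493.
Difference = |0.858396 − 1.680493| = 0.822097, i.e. 0.822 to 3 decimal places.

0.822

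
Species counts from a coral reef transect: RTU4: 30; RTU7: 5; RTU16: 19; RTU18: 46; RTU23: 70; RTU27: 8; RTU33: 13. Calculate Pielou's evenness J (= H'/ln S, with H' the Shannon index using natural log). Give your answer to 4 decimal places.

0.8439

Total N = 30+5+19+46+70+8+13 = 191, so the proportions are 0.157068, 0.026178, 0.099476, 0.240838, 0.366492, 0.041885, 0.068063 (working shown to 6 dp, full precision carried).
H' = −Σ pᵢ ln pᵢ = −((-0.290745) + (-0.095362) + (-0.229575) + (-0.342864) + (-0.367877) + (-0.132893) + (-0.182907)) = 1.642224.
With S = 7 species, ln S = 1.945910, so J = 1.642224/1.945910 = 0.843936, i.e. 0.8439 to 4 decimal places.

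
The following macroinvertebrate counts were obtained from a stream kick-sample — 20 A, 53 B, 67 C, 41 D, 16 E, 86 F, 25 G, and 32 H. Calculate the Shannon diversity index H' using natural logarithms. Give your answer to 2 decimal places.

Total N = 20+53+67+41+16+86+25+32 = 340, so the proportions are 0.0588, 0.1559, 0.1971, 0.1206, 0.0471, 0.2529, 0.0735, 0.0941 (working shown to 4 dp, full precision carried).
Each pᵢ ln pᵢ term: 0.0588×(-2.8332)=-0.1667, 0.1559×(-1.8587)=-0.2897, 0.1971×(-1.6243)=-0.3201, 0.1206×(-2.1154)=-0.2551, 0.0471×(-3.0564)=-0.1438, 0.2529×(-1.3746)=-0.3477, 0.0735×(-2.6101)=-0.1919, 0.0941×(-2.3632)=-0.2224.
Sum = -1.9374, so H' = 1.94.

1.94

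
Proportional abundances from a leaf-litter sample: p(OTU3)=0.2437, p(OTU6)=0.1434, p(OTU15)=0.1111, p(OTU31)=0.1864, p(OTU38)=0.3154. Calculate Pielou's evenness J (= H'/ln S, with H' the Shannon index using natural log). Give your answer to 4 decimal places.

0.9592

H' = −Σ pᵢ ln pᵢ = −((-0.344060) + (-0.278500) + (-0.244123) + (-0.313126) + (-0.363944)) = 1.543753 (working shown to 6 dp, full precision carried).
With S = 5 species, ln S = 1.609438, so J = 1.543753/1.609438 = 0.959187, i.e. 0.9592 to 4 decimal places.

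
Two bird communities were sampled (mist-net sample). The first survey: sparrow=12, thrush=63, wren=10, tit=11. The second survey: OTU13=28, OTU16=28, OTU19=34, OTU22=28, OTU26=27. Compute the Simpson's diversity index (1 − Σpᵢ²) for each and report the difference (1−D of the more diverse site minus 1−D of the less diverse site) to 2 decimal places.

0.27

The first survey: N=96, proportions 0.125, 0.65625, 0.10417, 0.11458, giving 1−D = 0.52973 (working shown to 5 dp, full precision carried).
The second survey: N=145, proportions 0.1931, 0.1931, 0.23448, 0.1931, 0.18621, giving 1−D = 0.79848.
Difference = |0.52973 − 0.79848| = 0.26875, i.e. 0.27 to 2 decimal places.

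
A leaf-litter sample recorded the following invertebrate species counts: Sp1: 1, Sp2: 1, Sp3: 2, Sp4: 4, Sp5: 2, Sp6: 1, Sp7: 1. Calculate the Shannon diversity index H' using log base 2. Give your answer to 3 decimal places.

2.585

Total N = 1+1+2+4+2+1+1 = 12, so the proportions are 0.08333, 0.08333, 0.16667, 0.33333, 0.16667, 0.08333, 0.08333 (working shown to 5 dp, full precision carried).
Each pᵢ log₂ pᵢ term: 0.08333×(-3.58496)=-0.29875, 0.08333×(-3.58496)=-0.29875, 0.16667×(-2.58496)=-0.43083, 0.33333×(-1.58496)=-0.52832, 0.16667×(-2.58496)=-0.43083, 0.08333×(-3.58496)=-0.29875, 0.08333×(-3.58496)=-0.29875.
Sum = -2.58496, so H' = 2.585.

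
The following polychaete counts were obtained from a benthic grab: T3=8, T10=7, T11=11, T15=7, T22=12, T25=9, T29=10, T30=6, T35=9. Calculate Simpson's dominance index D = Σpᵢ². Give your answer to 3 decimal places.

Total N = 8+7+11+7+12+9+10+6+9 = 79, so the proportions are 0.10127, 0.08861, 0.13924, 0.08861, 0.1519, 0.11392, 0.12658, 0.07595, 0.11392 (working shown to 5 dp, full precision carried).
D = 0.10127² + 0.08861² + 0.13924² + 0.08861² + 0.1519² + 0.11392² + 0.12658² + 0.07595² + 0.11392² = 0.01025 + 0.00785 + 0.01939 + 0.00785 + 0.02307 + 0.01298 + 0.01602 + 0.00577 + 0.01298 = 0.11617.
To 3 decimal places, D = 0.116.

0.116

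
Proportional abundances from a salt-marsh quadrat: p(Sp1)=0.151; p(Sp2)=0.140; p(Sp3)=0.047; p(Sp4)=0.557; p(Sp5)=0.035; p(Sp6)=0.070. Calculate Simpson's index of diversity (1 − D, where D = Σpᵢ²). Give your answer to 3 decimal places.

0.639

D = 0.151² + 0.14² + 0.047² + 0.557² + 0.035² + 0.07² = 0.02280 + 0.01960 + 0.00221 + 0.31025 + 0.00123 + 0.00490 = 0.36098 (working shown to 5 dp, full precision carried).
So 1 − D = 0.63902, i.e. 0.639 to 3 decimal places.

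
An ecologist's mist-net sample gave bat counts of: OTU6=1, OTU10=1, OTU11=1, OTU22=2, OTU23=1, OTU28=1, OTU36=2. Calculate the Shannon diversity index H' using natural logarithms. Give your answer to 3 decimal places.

1.889

Total N = 1+1+1+2+1+1+2 = 9, so the proportions are 0.11111, 0.11111, 0.11111, 0.22222, 0.11111, 0.11111, 0.22222 (working shown to 5 dp, full precision carried).
Each pᵢ ln pᵢ term: 0.11111×(-2.19722)=-0.24414, 0.11111×(-2.19722)=-0.24414, 0.11111×(-2.19722)=-0.24414, 0.22222×(-1.50408)=-0.33424, 0.11111×(-2.19722)=-0.24414, 0.11111×(-2.19722)=-0.24414, 0.22222×(-1.50408)=-0.33424.
Sum = -1.88916, so H' = 1.889.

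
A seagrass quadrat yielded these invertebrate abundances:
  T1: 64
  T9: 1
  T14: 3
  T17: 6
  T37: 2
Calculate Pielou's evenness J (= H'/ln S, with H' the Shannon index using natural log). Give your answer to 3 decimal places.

0.389

Total N = 64+1+3+6+2 = 76, so the proportions are 0.84211, 0.01316, 0.03947, 0.07895, 0.02632 (working shown to 5 dp, full precision carried).
H' = −Σ pᵢ ln pᵢ = −((-0.14472) + (-0.05698) + (-0.12758) + (-0.20045) + (-0.09573)) = 0.62545.
With S = 5 species, ln S = 1.60944, so J = 0.62545/1.60944 = 0.38862, i.e. 0.389 to 3 decimal places.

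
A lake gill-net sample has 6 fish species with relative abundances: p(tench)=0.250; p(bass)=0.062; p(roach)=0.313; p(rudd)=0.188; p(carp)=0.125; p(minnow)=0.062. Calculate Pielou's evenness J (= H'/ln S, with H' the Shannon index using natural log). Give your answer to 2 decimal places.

0.91

H' = −Σ pᵢ ln pᵢ = −((-0.3466) + (-0.1724) + (-0.3636) + (-0.3142) + (-0.2599) + (-0.1724)) = 1.6291 (working shown to 4 dp, full precision carried).
With S = 6 species, ln S = 1.7918, so J = 1.6291/1.7918 = 0.9092, i.e. 0.91 to 2 decimal places.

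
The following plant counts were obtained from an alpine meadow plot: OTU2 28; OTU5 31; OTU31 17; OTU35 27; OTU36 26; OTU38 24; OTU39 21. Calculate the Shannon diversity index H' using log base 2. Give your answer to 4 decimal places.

Total N = 28+31+17+27+26+24+21 = 174, so the proportions are 0.16092, 0.178161, 0.097701, 0.155172, 0.149425, 0.137931, 0.12069 (working shown to 6 dp, full precision carried).
Each pᵢ log₂ pᵢ term: 0.16092×(-2.635589)=-0.424118, 0.178161×(-2.488747)=-0.443397, 0.097701×(-3.355481)=-0.327834, 0.155172×(-2.688056)=-0.417112, 0.149425×(-2.742504)=-0.409799, 0.137931×(-2.857981)=-0.394204, 0.12069×(-3.050626)=-0.368179.
Sum = -2.784644, so H' = 2.7846.

2.7846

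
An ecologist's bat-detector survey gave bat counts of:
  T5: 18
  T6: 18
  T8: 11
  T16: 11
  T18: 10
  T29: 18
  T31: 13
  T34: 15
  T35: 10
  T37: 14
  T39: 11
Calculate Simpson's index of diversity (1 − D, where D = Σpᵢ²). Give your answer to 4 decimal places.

0.9043

Total N = 18+18+11+11+10+18+13+15+10+14+11 = 149, so the proportions are 0.120805, 0.120805, 0.073826, 0.073826, 0.067114, 0.120805, 0.087248, 0.100671, 0.067114, 0.09396, 0.073826 (working shown to 6 dp, full precision carried).
D = 0.120805² + 0.120805² + 0.073826² + 0.073826² + 0.067114² + 0.120805² + 0.087248² + 0.100671² + 0.067114² + 0.09396² + 0.073826² = 0.014594 + 0.014594 + 0.005450 + 0.005450 + 0.004504 + 0.014594 + 0.007612 + 0.010135 + 0.004504 + 0.008828 + 0.005450 = 0.095716.
So 1 − D = 0.904284, i.e. 0.9043 to 4 decimal places.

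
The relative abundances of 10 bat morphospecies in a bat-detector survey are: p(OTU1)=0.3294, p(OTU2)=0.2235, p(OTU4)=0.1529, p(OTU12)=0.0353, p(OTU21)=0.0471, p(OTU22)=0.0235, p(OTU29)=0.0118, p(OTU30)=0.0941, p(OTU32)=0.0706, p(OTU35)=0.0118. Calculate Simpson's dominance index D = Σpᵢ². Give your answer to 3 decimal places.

0.200

D = 0.3294² + 0.2235² + 0.1529² + 0.0353² + 0.0471² + 0.0235² + 0.0118² + 0.0941² + 0.0706² + 0.0118² = 0.10850 + 0.04995 + 0.02338 + 0.00125 + 0.00222 + 0.00055 + 0.00014 + 0.00885 + 0.00498 + 0.00014 = 0.19997 (working shown to 5 dp, full precision carried).
To 3 decimal places, D = 0.200.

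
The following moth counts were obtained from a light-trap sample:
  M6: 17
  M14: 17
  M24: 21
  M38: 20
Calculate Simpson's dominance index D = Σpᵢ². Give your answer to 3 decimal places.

Total N = 17+17+21+20 = 75, so the proportions are 0.22667, 0.22667, 0.28, 0.26667 (working shown to 5 dp, full precision carried).
D = 0.22667² + 0.22667² + 0.28² + 0.26667² = 0.05138 + 0.05138 + 0.07840 + 0.07111 = 0.25227.
To 3 decimal places, D = 0.252.

0.252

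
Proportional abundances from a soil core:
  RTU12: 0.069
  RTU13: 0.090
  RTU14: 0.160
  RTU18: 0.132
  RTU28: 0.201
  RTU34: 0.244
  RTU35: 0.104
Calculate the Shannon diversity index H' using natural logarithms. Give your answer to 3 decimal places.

1.864

Each pᵢ ln pᵢ term (working shown to 5 dp, full precision carried): 0.069×(-2.67365)=-0.18448, 0.09×(-2.40795)=-0.21672, 0.16×(-1.83258)=-0.29321, 0.132×(-2.02495)=-0.26729, 0.201×(-1.60445)=-0.32249, 0.244×(-1.41059)=-0.34418, 0.104×(-2.26336)=-0.23539.
Sum = -1.86377, so H' = 1.864.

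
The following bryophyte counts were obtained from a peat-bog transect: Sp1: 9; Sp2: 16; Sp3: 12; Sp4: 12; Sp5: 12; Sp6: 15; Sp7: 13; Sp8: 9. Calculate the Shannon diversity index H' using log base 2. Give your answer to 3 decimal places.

2.974

Total N = 9+16+12+12+12+15+13+9 = 98, so the proportions are 0.09184, 0.16327, 0.12245, 0.12245, 0.12245, 0.15306, 0.13265, 0.09184 (working shown to 5 dp, full precision carried).
Each pᵢ log₂ pᵢ term: 0.09184×(-3.44478)=-0.31636, 0.16327×(-2.61471)=-0.42689, 0.12245×(-3.02975)=-0.37099, 0.12245×(-3.02975)=-0.37099, 0.12245×(-3.02975)=-0.37099, 0.15306×(-2.70782)=-0.41446, 0.13265×(-2.91427)=-0.38659, 0.09184×(-3.44478)=-0.31636.
Sum = -2.97362, so H' = 2.974.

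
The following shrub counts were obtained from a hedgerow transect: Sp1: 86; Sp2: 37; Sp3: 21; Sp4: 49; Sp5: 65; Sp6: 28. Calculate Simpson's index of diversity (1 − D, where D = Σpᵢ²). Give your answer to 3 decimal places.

0.797

Total N = 86+37+21+49+65+28 = 286, so the proportions are 0.3007, 0.12937, 0.07343, 0.17133, 0.22727, 0.0979 (working shown to 5 dp, full precision carried).
D = 0.3007² + 0.12937² + 0.07343² + 0.17133² + 0.22727² + 0.0979² = 0.09042 + 0.01674 + 0.00539 + 0.02935 + 0.05165 + 0.00958 = 0.20314.
So 1 − D = 0.79686, i.e. 0.797 to 3 decimal places.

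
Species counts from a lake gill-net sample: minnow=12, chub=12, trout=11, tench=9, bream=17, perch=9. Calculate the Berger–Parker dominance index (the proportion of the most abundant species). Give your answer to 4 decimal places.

Total N = 12+12+11+9+17+9 = 70, so the proportions are 0.171429, 0.171429, 0.157143, 0.128571, 0.242857, 0.128571 (working shown to 6 dp, full precision carried).
The largest proportion is 0.242857, i.e. d = 0.2429 to 4 decimal places.

0.2429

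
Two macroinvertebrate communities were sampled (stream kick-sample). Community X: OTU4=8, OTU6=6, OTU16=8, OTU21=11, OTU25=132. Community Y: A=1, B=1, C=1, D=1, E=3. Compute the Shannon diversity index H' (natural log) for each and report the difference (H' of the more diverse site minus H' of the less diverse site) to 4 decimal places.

0.7020

Community X: N=165, proportions 0.0484848, 0.0363636, 0.0484848, 0.0666667, 0.8, giving H' = 0.7730465 (working shown to 7 dp, full precision carried).
Community Y: N=7, proportions 0.1428571, 0.1428571, 0.1428571, 0.1428571, 0.4285714, giving H' = 1.4750763.
Difference = |0.7730465 − 1.4750763| = 0.7020298, i.e. 0.7020 to 4 decimal places.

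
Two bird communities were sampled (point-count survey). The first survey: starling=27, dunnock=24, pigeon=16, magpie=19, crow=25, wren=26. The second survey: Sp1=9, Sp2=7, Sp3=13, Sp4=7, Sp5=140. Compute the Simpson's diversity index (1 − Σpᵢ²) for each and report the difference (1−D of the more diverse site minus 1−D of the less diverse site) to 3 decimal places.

0.472

The first survey: N=137, proportions 0.19708, 0.17518, 0.11679, 0.13869, 0.18248, 0.18978, giving 1−D = 0.82828 (working shown to 5 dp, full precision carried).
The second survey: N=176, proportions 0.05114, 0.03977, 0.07386, 0.03977, 0.79545, giving 1−D = 0.35602.
Difference = |0.82828 − 0.35602| = 0.47226, i.e. 0.472 to 3 decimal places.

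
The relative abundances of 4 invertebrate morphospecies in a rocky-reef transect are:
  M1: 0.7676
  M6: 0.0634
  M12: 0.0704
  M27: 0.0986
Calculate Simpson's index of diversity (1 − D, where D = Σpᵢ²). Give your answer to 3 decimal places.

0.392

D = 0.7676² + 0.0634² + 0.0704² + 0.0986² = 0.58921 + 0.00402 + 0.00496 + 0.00972 = 0.60791 (working shown to 5 dp, full precision carried).
So 1 − D = 0.39209, i.e. 0.392 to 3 decimal places.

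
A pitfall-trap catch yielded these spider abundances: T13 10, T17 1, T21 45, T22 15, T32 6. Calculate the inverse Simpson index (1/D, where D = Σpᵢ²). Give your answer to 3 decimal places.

2.484

Total N = 10+1+45+15+6 = 77, so the proportions are 0.12987, 0.012987, 0.584416, 0.194805, 0.077922 (working shown to 6 dp, full precision carried).
D = 0.12987² + 0.012987² + 0.584416² + 0.194805² + 0.077922² = 0.016866 + 0.000169 + 0.341542 + 0.037949 + 0.006072 = 0.402597.
So 1/D = 2.48387, i.e. 2.484 to 3 decimal places.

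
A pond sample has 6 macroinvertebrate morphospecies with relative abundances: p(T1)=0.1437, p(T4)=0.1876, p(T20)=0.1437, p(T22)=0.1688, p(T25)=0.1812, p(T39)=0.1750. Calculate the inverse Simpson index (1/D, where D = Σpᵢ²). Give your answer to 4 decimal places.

5.9367

D = 0.1437² + 0.1876² + 0.1437² + 0.1688² + 0.1812² + 0.175² = 0.02064969 + 0.03519376 + 0.02064969 + 0.02849344 + 0.03283344 + 0.03062500 = 0.16844502 (working shown to 8 dp, full precision carried).
So 1/D = 5.936655, i.e. 5.9367 to 4 decimal places.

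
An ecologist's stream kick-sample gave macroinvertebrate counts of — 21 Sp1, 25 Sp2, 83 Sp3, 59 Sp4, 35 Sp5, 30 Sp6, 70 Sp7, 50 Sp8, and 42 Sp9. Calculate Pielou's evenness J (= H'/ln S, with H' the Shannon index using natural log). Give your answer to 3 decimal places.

0.958

Total N = 21+25+83+59+35+30+70+50+42 = 415, so the proportions are 0.0506, 0.06024, 0.2, 0.14217, 0.08434, 0.07229, 0.16867, 0.12048, 0.1012 (working shown to 5 dp, full precision carried).
H' = −Σ pᵢ ln pᵢ = −((-0.15099) + (-0.16924) + (-0.32189) + (-0.27733) + (-0.20856) + (-0.18991) + (-0.30020) + (-0.25497) + (-0.23182)) = 2.10491.
With S = 9 species, ln S = 2.19722, so J = 2.10491/2.19722 = 0.95799, i.e. 0.958 to 3 decimal places.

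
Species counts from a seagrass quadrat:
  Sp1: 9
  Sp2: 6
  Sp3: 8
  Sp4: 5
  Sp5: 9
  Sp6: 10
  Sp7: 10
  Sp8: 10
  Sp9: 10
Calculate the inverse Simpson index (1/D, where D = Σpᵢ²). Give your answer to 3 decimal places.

Total N = 9+6+8+5+9+10+10+10+10 = 77, so the proportions are 0.1168831, 0.0779221, 0.1038961, 0.0649351, 0.1168831, 0.1298701, 0.1298701, 0.1298701, 0.1298701 (working shown to 7 dp, full precision carried).
D = 0.1168831² + 0.0779221² + 0.1038961² + 0.0649351² + 0.1168831² + 0.1298701² + 0.1298701² + 0.1298701² + 0.1298701² = 0.0136617 + 0.0060719 + 0.0107944 + 0.0042166 + 0.0136617 + 0.0168663 + 0.0168663 + 0.0168663 + 0.0168663 = 0.1158711.
So 1/D = 8.63028, i.e. 8.630 to 3 decimal places.

8.630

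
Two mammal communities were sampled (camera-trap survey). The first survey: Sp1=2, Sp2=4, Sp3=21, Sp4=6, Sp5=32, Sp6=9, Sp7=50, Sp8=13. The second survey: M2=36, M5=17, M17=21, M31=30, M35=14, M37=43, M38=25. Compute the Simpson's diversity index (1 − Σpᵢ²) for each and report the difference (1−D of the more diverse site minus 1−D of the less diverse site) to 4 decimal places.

The first survey: N=137, proportions 0.014599, 0.029197, 0.153285, 0.043796, 0.233577, 0.065693, 0.364964, 0.094891, giving 1−D = 0.772444 (working shown to 6 dp, full precision carried).
The second survey: N=186, proportions 0.193548, 0.091398, 0.112903, 0.16129, 0.075269, 0.231183, 0.134409, giving 1−D = 0.838247.
Difference = |0.772444 − 0.838247| = 0.065803, i.e. 0.0658 to 4 decimal places.

0.0658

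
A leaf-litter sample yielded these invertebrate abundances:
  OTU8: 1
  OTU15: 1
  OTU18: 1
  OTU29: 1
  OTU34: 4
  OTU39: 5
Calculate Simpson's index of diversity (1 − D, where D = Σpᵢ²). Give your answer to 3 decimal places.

Total N = 1+1+1+1+4+5 = 13, so the proportions are 0.07692, 0.07692, 0.07692, 0.07692, 0.30769, 0.38462 (working shown to 5 dp, full precision carried).
D = 0.07692² + 0.07692² + 0.07692² + 0.07692² + 0.30769² + 0.38462² = 0.00592 + 0.00592 + 0.00592 + 0.00592 + 0.09467 + 0.14793 = 0.26627.
So 1 − D = 0.73373, i.e. 0.734 to 3 decimal places.

0.734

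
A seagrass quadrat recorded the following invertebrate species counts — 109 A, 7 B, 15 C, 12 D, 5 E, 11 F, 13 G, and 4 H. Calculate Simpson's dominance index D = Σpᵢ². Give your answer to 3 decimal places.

0.408

Total N = 109+7+15+12+5+11+13+4 = 176, so the proportions are 0.61932, 0.03977, 0.08523, 0.06818, 0.02841, 0.0625, 0.07386, 0.02273 (working shown to 5 dp, full precision carried).
D = 0.61932² + 0.03977² + 0.08523² + 0.06818² + 0.02841² + 0.0625² + 0.07386² + 0.02273² = 0.38356 + 0.00158 + 0.00726 + 0.00465 + 0.00081 + 0.00391 + 0.00546 + 0.00052 = 0.40774.
To 3 decimal places, D = 0.408.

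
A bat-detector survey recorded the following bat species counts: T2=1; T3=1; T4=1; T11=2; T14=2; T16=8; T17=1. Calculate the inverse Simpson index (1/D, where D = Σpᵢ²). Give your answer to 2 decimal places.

3.37

Total N = 1+1+1+2+2+8+1 = 16, so the proportions are 0.0625, 0.0625, 0.0625, 0.125, 0.125, 0.5, 0.0625 (working shown to 6 dp, full precision carried).
D = 0.0625² + 0.0625² + 0.0625² + 0.125² + 0.125² + 0.5² + 0.0625² = 0.003906 + 0.003906 + 0.003906 + 0.015625 + 0.015625 + 0.250000 + 0.003906 = 0.296875.
So 1/D = 3.3684, i.e. 3.37 to 2 decimal places.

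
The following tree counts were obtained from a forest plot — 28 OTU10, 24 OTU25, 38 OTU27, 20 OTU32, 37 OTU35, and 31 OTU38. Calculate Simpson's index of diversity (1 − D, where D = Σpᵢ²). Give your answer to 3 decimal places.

Total N = 28+24+38+20+37+31 = 178, so the proportions are 0.1573, 0.13483, 0.21348, 0.11236, 0.20787, 0.17416 (working shown to 5 dp, full precision carried).
D = 0.1573² + 0.13483² + 0.21348² + 0.11236² + 0.20787² + 0.17416² = 0.02474 + 0.01818 + 0.04558 + 0.01262 + 0.04321 + 0.03033 = 0.17466.
So 1 − D = 0.82534, i.e. 0.825 to 3 decimal places.

0.825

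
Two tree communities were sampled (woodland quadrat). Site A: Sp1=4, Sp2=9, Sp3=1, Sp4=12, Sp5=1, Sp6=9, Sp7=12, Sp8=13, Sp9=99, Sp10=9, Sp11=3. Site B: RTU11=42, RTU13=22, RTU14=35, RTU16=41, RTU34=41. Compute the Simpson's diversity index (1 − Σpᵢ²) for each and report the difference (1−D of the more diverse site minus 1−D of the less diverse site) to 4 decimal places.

0.1472

Site A: N=172, proportions 0.023256, 0.052326, 0.005814, 0.069767, 0.005814, 0.052326, 0.069767, 0.075581, 0.575581, 0.052326, 0.017442, giving 1−D = 0.644132 (working shown to 6 dp, full precision carried).
Site B: N=181, proportions 0.232044, 0.121547, 0.19337, 0.226519, 0.226519, giving 1−D = 0.791368.
Difference = |0.644132 − 0.791368| = 0.147236, i.e. 0.1472 to 4 decimal places.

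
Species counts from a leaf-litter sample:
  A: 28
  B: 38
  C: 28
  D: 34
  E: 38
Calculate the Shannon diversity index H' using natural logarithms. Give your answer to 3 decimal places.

1.600

Total N = 28+38+28+34+38 = 166, so the proportions are 0.16867, 0.22892, 0.16867, 0.20482, 0.22892 (working shown to 5 dp, full precision carried).
Each pᵢ ln pᵢ term: 0.16867×(-1.77978)=-0.30020, 0.22892×(-1.47440)=-0.33751, 0.16867×(-1.77978)=-0.30020, 0.20482×(-1.58563)=-0.32477, 0.22892×(-1.47440)=-0.33751.
Sum = -1.60020, so H' = 1.600.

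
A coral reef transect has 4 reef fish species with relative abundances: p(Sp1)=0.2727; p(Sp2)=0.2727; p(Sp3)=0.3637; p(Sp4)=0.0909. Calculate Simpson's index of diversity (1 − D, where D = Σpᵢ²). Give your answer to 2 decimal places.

0.71

D = 0.2727² + 0.2727² + 0.3637² + 0.0909² = 0.0744 + 0.0744 + 0.1323 + 0.0083 = 0.2893 (working shown to 4 dp, full precision carried).
So 1 − D = 0.7107, i.e. 0.71 to 2 decimal places.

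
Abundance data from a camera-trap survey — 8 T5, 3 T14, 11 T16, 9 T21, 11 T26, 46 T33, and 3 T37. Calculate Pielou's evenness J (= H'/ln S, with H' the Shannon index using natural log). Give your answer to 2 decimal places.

0.78

Total N = 8+3+11+9+11+46+3 = 91, so the proportions are 0.0879, 0.033, 0.1209, 0.0989, 0.1209, 0.5055, 0.033 (working shown to 4 dp, full precision carried).
H' = −Σ pᵢ ln pᵢ = −((-0.2138) + (-0.1125) + (-0.2554) + (-0.2288) + (-0.2554) + (-0.3449) + (-0.1125)) = 1.5232.
With S = 7 species, ln S = 1.9459, so J = 1.5232/1.9459 = 0.7828, i.e. 0.78 to 2 decimal places.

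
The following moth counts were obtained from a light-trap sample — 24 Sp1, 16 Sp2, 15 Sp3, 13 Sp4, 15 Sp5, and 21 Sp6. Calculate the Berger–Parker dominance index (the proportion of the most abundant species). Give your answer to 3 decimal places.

0.231

Total N = 24+16+15+13+15+21 = 104, so the proportions are 0.23077, 0.15385, 0.14423, 0.125, 0.14423, 0.20192 (working shown to 5 dp, full precision carried).
The largest proportion is 0.23077, i.e. d = 0.231 to 3 decimal places.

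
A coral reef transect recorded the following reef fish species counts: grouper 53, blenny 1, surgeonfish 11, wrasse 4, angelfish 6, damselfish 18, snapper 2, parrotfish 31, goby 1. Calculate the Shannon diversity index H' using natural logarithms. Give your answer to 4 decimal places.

Total N = 53+1+11+4+6+18+2+31+1 = 127, so the proportions are 0.417323, 0.007874, 0.086614, 0.031496, 0.047244, 0.141732, 0.015748, 0.244094, 0.007874 (working shown to 6 dp, full precision carried).
Each pᵢ ln pᵢ term: 0.417323×(-0.873895)=-0.364696, 0.007874×(-4.844187)=-0.038143, 0.086614×(-2.446292)=-0.211884, 0.031496×(-3.457893)=-0.108910, 0.047244×(-3.052428)=-0.144209, 0.141732×(-1.953815)=-0.276919, 0.015748×(-4.151040)=-0.065371, 0.244094×(-1.410200)=-0.344222, 0.007874×(-4.844187)=-0.038143.
Sum = -1.592497, so H' = 1.5925.

1.5925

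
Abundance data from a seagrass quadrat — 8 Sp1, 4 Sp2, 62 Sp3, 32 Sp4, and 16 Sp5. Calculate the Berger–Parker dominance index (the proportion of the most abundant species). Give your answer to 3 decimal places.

Total N = 8+4+62+32+16 = 122, so the proportions are 0.06557, 0.03279, 0.5082, 0.2623, 0.13115 (working shown to 5 dp, full precision carried).
The largest proportion is 0.5082, i.e. d = 0.508 to 3 decimal places.

0.508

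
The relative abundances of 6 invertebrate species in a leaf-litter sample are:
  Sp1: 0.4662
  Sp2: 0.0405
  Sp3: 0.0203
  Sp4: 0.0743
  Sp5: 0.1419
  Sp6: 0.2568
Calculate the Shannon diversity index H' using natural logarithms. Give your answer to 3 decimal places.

1.384

Each pᵢ ln pᵢ term (working shown to 5 dp, full precision carried): 0.4662×(-0.76314)=-0.35578, 0.0405×(-3.20645)=-0.12986, 0.0203×(-3.89713)=-0.07911, 0.0743×(-2.59964)=-0.19315, 0.1419×(-1.95263)=-0.27708, 0.2568×(-1.35946)=-0.34911.
Sum = -1.38409, so H' = 1.384.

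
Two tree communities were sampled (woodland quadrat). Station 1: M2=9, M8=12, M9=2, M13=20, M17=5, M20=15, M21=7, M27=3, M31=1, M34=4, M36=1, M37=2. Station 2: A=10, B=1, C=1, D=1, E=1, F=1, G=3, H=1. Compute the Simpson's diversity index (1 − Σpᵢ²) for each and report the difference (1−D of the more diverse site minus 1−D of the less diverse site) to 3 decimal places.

0.172

Station 1: N=81, proportions 0.11111, 0.14815, 0.02469, 0.24691, 0.06173, 0.18519, 0.08642, 0.03704, 0.01235, 0.04938, 0.01235, 0.02469, giving 1−D = 0.85383 (working shown to 5 dp, full precision carried).
Station 2: N=19, proportions 0.52632, 0.05263, 0.05263, 0.05263, 0.05263, 0.05263, 0.15789, 0.05263, giving 1−D = 0.68144.
Difference = |0.85383 − 0.68144| = 0.17239, i.e. 0.172 to 3 decimal places.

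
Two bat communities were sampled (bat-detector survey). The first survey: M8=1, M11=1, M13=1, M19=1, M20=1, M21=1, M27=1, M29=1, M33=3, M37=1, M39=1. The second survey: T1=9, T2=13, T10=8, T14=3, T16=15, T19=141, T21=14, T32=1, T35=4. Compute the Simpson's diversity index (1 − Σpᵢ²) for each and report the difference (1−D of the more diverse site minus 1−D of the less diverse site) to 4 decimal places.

The first survey: N=13, proportions 0.076923, 0.076923, 0.076923, 0.076923, 0.076923, 0.076923, 0.076923, 0.076923, 0.230769, 0.076923, 0.076923, giving 1−D = 0.887574 (working shown to 6 dp, full precision carried).
The second survey: N=208, proportions 0.043269, 0.0625, 0.038462, 0.014423, 0.072115, 0.677885, 0.067308, 0.004808, 0.019231, giving 1−D = 0.522883.
Difference = |0.887574 − 0.522883| = 0.364691, i.e. 0.3647 to 4 decimal places.

0.3647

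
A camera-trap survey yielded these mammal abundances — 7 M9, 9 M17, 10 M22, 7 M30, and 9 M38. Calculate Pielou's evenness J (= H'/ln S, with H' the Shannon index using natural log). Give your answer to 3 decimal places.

0.994

Total N = 7+9+10+7+9 = 42, so the proportions are 0.16667, 0.21429, 0.2381, 0.16667, 0.21429 (working shown to 5 dp, full precision carried).
H' = −Σ pᵢ ln pᵢ = −((-0.29863) + (-0.33010) + (-0.34169) + (-0.29863) + (-0.33010)) = 1.59913.
With S = 5 species, ln S = 1.60944, so J = 1.59913/1.60944 = 0.99360, i.e. 0.994 to 3 decimal places.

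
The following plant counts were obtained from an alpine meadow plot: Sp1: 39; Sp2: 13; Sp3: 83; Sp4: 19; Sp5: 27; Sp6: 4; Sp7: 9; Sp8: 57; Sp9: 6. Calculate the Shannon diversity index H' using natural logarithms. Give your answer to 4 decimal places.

Total N = 39+13+83+19+27+4+9+57+6 = 257, so the proportions are 0.151751, 0.050584, 0.322957, 0.07393, 0.105058, 0.015564, 0.035019, 0.22179, 0.023346 (working shown to 6 dp, full precision carried).
Each pᵢ ln pᵢ term: 0.151751×(-1.885514)=-0.286129, 0.050584×(-2.984127)=-0.150948, 0.322957×(-1.130235)=-0.365018, 0.07393×(-2.604637)=-0.192561, 0.105058×(-2.253239)=-0.236722, 0.015564×(-4.162782)=-0.064790, 0.035019×(-3.351852)=-0.117380, 0.22179×(-1.506025)=-0.334021, 0.023346×(-3.757317)=-0.087719.
Sum = -1.835288, so H' = 1.8353.

1.8353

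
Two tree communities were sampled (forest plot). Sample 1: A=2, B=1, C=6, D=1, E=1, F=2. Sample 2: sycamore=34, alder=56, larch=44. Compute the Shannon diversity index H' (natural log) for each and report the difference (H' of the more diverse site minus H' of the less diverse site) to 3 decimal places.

Sample 1: N=13, proportions 0.15385, 0.07692, 0.46154, 0.07692, 0.07692, 0.15385, giving H' = 1.52471 (working shown to 5 dp, full precision carried).
Sample 2: N=134, proportions 0.25373, 0.41791, 0.32836, giving H' = 1.07829.
Difference = |1.52471 − 1.07829| = 0.44642, i.e. 0.446 to 3 decimal places.

0.446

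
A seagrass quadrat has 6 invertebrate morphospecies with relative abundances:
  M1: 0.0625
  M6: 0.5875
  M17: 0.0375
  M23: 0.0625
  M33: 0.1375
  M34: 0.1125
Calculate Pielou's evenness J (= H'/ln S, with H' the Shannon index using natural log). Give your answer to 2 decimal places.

H' = −Σ pᵢ ln pᵢ = −((-0.1733) + (-0.3125) + (-0.1231) + (-0.1733) + (-0.2728) + (-0.2458)) = 1.3008 (working shown to 4 dp, full precision carried).
With S = 6 species, ln S = 1.7918, so J = 1.3008/1.7918 = 0.7260, i.e. 0.73 to 2 decimal places.

0.73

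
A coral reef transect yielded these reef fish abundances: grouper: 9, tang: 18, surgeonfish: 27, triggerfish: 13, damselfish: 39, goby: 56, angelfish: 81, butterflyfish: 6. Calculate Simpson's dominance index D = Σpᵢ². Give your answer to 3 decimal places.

0.203

Total N = 9+18+27+13+39+56+81+6 = 249, so the proportions are 0.03614, 0.07229, 0.10843, 0.05221, 0.15663, 0.2249, 0.3253, 0.0241 (working shown to 5 dp, full precision carried).
D = 0.03614² + 0.07229² + 0.10843² + 0.05221² + 0.15663² + 0.2249² + 0.3253² + 0.0241² = 0.00131 + 0.00523 + 0.01176 + 0.00273 + 0.02453 + 0.05058 + 0.10582 + 0.00058 = 0.20253.
To 3 decimal places, D = 0.203.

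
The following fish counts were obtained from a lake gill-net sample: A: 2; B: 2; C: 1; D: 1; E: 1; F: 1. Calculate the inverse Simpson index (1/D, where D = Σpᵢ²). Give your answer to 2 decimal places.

Total N = 2+2+1+1+1+1 = 8, so the proportions are 0.25, 0.25, 0.125, 0.125, 0.125, 0.125 (working shown to 6 dp, full precision carried).
D = 0.25² + 0.25² + 0.125² + 0.125² + 0.125² + 0.125² = 0.062500 + 0.062500 + 0.015625 + 0.015625 + 0.015625 + 0.015625 = 0.187500.
So 1/D = 5.3333, i.e. 5.33 to 2 decimal places.

5.33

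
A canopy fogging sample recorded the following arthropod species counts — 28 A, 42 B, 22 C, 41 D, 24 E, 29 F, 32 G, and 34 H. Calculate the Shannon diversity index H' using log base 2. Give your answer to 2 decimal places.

2.97

Total N = 28+42+22+41+24+29+32+34 = 252, so the proportions are 0.1111, 0.1667, 0.0873, 0.1627, 0.0952, 0.1151, 0.127, 0.1349 (working shown to 4 dp, full precision carried).
Each pᵢ log₂ pᵢ term: 0.1111×(-3.1699)=-0.3522, 0.1667×(-2.5850)=-0.4308, 0.0873×(-3.5178)=-0.3071, 0.1627×(-2.6197)=-0.4262, 0.0952×(-3.3923)=-0.3231, 0.1151×(-3.1193)=-0.3590, 0.127×(-2.9773)=-0.3781, 0.1349×(-2.8898)=-0.3899.
Sum = -2.9664, so H' = 2.97.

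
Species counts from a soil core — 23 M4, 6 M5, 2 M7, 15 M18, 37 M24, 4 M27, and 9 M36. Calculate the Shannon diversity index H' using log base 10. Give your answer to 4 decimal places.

0.6984

Total N = 23+6+2+15+37+4+9 = 96, so the proportions are 0.239583, 0.0625, 0.020833, 0.15625, 0.385417, 0.041667, 0.09375 (working shown to 6 dp, full precision carried).
Each pᵢ log₁₀ pᵢ term: 0.239583×(-0.620543)=-0.148672, 0.0625×(-1.204120)=-0.075257, 0.020833×(-1.681241)=-0.035026, 0.15625×(-0.806180)=-0.125966, 0.385417×(-0.414070)=-0.159589, 0.041667×(-1.380211)=-0.057509, 0.09375×(-1.028029)=-0.096378.
Sum = -0.698397, so H' = 0.6984.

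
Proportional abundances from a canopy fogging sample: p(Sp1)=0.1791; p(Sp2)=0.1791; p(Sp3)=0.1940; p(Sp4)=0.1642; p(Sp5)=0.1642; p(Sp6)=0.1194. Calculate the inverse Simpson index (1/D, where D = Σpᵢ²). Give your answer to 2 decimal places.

D = 0.1791² + 0.1791² + 0.194² + 0.1642² + 0.1642² + 0.1194² = 0.032077 + 0.032077 + 0.037636 + 0.026962 + 0.026962 + 0.014256 = 0.169969 (working shown to 6 dp, full precision carried).
So 1/D = 5.8834, i.e. 5.88 to 2 decimal places.

5.88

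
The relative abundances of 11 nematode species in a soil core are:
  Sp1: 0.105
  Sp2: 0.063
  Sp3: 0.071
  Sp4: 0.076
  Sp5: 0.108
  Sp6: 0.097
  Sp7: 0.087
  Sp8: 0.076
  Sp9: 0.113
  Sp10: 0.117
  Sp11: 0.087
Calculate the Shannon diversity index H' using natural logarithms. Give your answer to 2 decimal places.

2.38

Each pᵢ ln pᵢ term (working shown to 4 dp, full precision carried): 0.105×(-2.2538)=-0.2366, 0.063×(-2.7646)=-0.1742, 0.071×(-2.6451)=-0.1878, 0.076×(-2.5770)=-0.1959, 0.108×(-2.2256)=-0.2404, 0.097×(-2.3330)=-0.2263, 0.087×(-2.4418)=-0.2124, 0.076×(-2.5770)=-0.1959, 0.113×(-2.1804)=-0.2464, 0.117×(-2.1456)=-0.2510, 0.087×(-2.4418)=-0.2124.
Sum = -2.3793, so H' = 2.38.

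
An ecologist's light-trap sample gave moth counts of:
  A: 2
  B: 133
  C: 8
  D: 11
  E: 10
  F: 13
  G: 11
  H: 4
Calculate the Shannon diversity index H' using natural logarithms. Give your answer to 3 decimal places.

Total N = 2+133+8+11+10+13+11+4 = 192, so the proportions are 0.01042, 0.69271, 0.04167, 0.05729, 0.05208, 0.06771, 0.05729, 0.02083 (working shown to 5 dp, full precision carried).
Each pᵢ ln pᵢ term: 0.01042×(-4.56435)=-0.04755, 0.69271×(-0.36715)=-0.25433, 0.04167×(-3.17805)=-0.13242, 0.05729×(-2.85960)=-0.16383, 0.05208×(-2.95491)=-0.15390, 0.06771×(-2.69255)=-0.18231, 0.05729×(-2.85960)=-0.16383, 0.02083×(-3.87120)=-0.08065.
Sum = -1.17881, so H' = 1.179.

1.179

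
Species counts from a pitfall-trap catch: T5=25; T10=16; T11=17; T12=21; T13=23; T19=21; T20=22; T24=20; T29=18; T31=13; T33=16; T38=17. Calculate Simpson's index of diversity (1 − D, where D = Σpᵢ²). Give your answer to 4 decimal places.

Total N = 25+16+17+21+23+21+22+20+18+13+16+17 = 229, so the proportions are 0.10917, 0.069869, 0.074236, 0.091703, 0.100437, 0.091703, 0.09607, 0.087336, 0.078603, 0.056769, 0.069869, 0.074236 (working shown to 6 dp, full precision carried).
D = 0.10917² + 0.069869² + 0.074236² + 0.091703² + 0.100437² + 0.091703² + 0.09607² + 0.087336² + 0.078603² + 0.056769² + 0.069869² + 0.074236² = 0.011918 + 0.004882 + 0.005511 + 0.008409 + 0.010088 + 0.008409 + 0.009229 + 0.007628 + 0.006178 + 0.003223 + 0.004882 + 0.005511 = 0.085868.
So 1 − D = 0.914132, i.e. 0.9141 to 4 decimal places.

0.9141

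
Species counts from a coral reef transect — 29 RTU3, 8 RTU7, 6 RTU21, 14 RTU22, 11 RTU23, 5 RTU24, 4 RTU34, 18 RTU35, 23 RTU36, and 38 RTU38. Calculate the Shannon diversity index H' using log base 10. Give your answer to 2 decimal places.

Total N = 29+8+6+14+11+5+4+18+23+38 = 156, so the proportions are 0.1859, 0.0513, 0.0385, 0.0897, 0.0705, 0.0321, 0.0256, 0.1154, 0.1474, 0.2436 (working shown to 4 dp, full precision carried).
Each pᵢ log₁₀ pᵢ term: 0.1859×(-0.7307)=-0.1358, 0.0513×(-1.2900)=-0.0662, 0.0385×(-1.4150)=-0.0544, 0.0897×(-1.0470)=-0.0940, 0.0705×(-1.1517)=-0.0812, 0.0321×(-1.4942)=-0.0479, 0.0256×(-1.5911)=-0.0408, 0.1154×(-0.9379)=-0.1082, 0.1474×(-0.8314)=-0.1226, 0.2436×(-0.6133)=-0.1494.
Sum = -0.9005, so H' = 0.90.

0.90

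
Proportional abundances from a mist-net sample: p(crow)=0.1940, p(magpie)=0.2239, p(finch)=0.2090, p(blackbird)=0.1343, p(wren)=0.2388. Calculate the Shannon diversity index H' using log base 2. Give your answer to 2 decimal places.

Each pᵢ log₂ pᵢ term (working shown to 4 dp, full precision carried): 0.194×(-2.3659)=-0.4590, 0.2239×(-2.1591)=-0.4834, 0.209×(-2.2584)=-0.4720, 0.1343×(-2.8965)=-0.3890, 0.2388×(-2.0661)=-0.4934.
Sum = -2.2968, so H' = 2.30.

2.30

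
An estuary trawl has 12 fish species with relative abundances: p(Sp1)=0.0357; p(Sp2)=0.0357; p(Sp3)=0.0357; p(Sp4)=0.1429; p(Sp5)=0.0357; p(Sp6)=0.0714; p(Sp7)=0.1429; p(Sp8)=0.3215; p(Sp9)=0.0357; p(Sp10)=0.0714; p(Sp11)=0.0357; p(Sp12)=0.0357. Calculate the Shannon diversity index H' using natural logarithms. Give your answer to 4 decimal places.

2.1306

Each pᵢ ln pᵢ term (working shown to 6 dp, full precision carried): 0.0357×(-3.332605)=-0.118974, 0.0357×(-3.332605)=-0.118974, 0.0357×(-3.332605)=-0.118974, 0.1429×(-1.945610)=-0.278028, 0.0357×(-3.332605)=-0.118974, 0.0714×(-2.639457)=-0.188457, 0.1429×(-1.945610)=-0.278028, 0.3215×(-1.134758)=-0.364825, 0.0357×(-3.332605)=-0.118974, 0.0714×(-2.639457)=-0.188457, 0.0357×(-3.332605)=-0.118974, 0.0357×(-3.332605)=-0.118974.
Sum = -2.130612, so H' = 2.1306.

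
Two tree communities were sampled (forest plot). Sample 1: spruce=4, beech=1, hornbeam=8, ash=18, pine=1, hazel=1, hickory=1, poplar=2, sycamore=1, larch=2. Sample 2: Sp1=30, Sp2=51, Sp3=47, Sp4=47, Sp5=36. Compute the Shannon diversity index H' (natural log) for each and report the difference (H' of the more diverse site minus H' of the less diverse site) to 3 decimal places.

0.098

Sample 1: N=39, proportions 0.1025641, 0.02564103, 0.20512821, 0.46153846, 0.02564103, 0.02564103, 0.02564103, 0.05128205, 0.02564103, 0.05128205, giving H' = 1.68971575 (working shown to 8 dp, full precision carried).
Sample 2: N=211, proportions 0.14218009, 0.24170616, 0.22274882, 0.22274882, 0.17061611, giving H' = 1.59129138.
Difference = |1.68971575 − 1.59129138| = 0.09842437, i.e. 0.098 to 3 decimal places.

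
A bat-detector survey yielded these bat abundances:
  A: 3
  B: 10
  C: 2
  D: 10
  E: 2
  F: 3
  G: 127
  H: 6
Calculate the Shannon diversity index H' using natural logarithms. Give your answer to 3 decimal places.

0.914

Total N = 3+10+2+10+2+3+127+6 = 163, so the proportions are 0.0184, 0.06135, 0.01227, 0.06135, 0.01227, 0.0184, 0.77914, 0.03681 (working shown to 5 dp, full precision carried).
Each pᵢ ln pᵢ term: 0.0184×(-3.99514)=-0.07353, 0.06135×(-2.79117)=-0.17124, 0.01227×(-4.40060)=-0.05400, 0.06135×(-2.79117)=-0.17124, 0.01227×(-4.40060)=-0.05400, 0.0184×(-3.99514)=-0.07353, 0.77914×(-0.24956)=-0.19444, 0.03681×(-3.30199)=-0.12155.
Sum = -0.91352, so H' = 0.914.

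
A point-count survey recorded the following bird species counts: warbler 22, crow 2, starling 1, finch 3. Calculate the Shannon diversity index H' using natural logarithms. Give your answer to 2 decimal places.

0.74

Total N = 22+2+1+3 = 28, so the proportions are 0.7857, 0.0714, 0.0357, 0.1071 (working shown to 4 dp, full precision carried).
Each pᵢ ln pᵢ term: 0.7857×(-0.2412)=-0.1895, 0.0714×(-2.6391)=-0.1885, 0.0357×(-3.3322)=-0.1190, 0.1071×(-2.2336)=-0.2393.
Sum = -0.7363, so H' = 0.74.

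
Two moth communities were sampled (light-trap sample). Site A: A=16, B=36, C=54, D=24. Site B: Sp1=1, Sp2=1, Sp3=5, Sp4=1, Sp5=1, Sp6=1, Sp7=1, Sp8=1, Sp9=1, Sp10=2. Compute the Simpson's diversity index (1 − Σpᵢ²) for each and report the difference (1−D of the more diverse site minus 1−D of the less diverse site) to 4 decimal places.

0.1340

Site A: N=130, proportions 0.1230769, 0.2769231, 0.4153846, 0.1846154, giving 1−D = 0.7015385 (working shown to 7 dp, full precision carried).
Site B: N=15, proportions 0.0666667, 0.0666667, 0.3333333, 0.0666667, 0.0666667, 0.0666667, 0.0666667, 0.0666667, 0.0666667, 0.1333333, giving 1−D = 0.8355556.
Difference = |0.7015385 − 0.8355556| = 0.1340171, i.e. 0.1340 to 4 decimal places.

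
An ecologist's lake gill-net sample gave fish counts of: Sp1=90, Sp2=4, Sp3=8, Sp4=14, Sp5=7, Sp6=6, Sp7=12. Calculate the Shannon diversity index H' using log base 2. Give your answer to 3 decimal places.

Total N = 90+4+8+14+7+6+12 = 141, so the proportions are 0.6383, 0.02837, 0.05674, 0.09929, 0.04965, 0.04255, 0.08511 (working shown to 5 dp, full precision carried).
Each pᵢ log₂ pᵢ term: 0.6383×(-0.64770)=-0.41342, 0.02837×(-5.13955)=-0.14580, 0.05674×(-4.13955)=-0.23487, 0.09929×(-3.33220)=-0.33086, 0.04965×(-4.33220)=-0.21507, 0.04255×(-4.55459)=-0.19381, 0.08511×(-3.55459)=-0.30252.
Sum = -1.83636, so H' = 1.836.

1.836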